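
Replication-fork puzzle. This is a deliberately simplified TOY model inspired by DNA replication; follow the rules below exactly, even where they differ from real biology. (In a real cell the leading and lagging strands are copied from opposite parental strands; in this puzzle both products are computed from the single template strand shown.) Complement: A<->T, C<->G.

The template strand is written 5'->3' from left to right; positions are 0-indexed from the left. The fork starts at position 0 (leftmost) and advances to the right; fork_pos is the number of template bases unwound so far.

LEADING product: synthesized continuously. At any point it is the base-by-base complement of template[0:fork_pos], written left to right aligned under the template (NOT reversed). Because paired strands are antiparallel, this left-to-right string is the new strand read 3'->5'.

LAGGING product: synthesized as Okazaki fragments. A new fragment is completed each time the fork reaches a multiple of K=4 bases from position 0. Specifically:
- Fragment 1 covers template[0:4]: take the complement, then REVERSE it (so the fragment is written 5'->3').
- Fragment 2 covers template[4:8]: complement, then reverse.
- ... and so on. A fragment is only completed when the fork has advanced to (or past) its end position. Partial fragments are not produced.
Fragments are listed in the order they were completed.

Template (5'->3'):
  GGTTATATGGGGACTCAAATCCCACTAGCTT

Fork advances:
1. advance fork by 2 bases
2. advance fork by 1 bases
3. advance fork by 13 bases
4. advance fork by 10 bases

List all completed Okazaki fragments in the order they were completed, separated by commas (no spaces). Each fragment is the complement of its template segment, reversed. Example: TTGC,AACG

Step 1: advance 2 -> fork_pos = 0 + 2 = 2. Next multiple of 4 is 4 (not reached); still 0 fragment(s).
Step 2: advance 1 -> fork_pos = 2 + 1 = 3. Next multiple of 4 is 4 (not reached); still 0 fragment(s).
Step 3: advance 13 -> fork_pos = 3 + 13 = 16. Reached multiple(s) of 4: 4, 8, 12, 16 -> fragments 1-4 completed (4 total).
Step 4: advance 10 -> fork_pos = 16 + 10 = 26. Reached multiple(s) of 4: 20, 24 -> fragments 5-6 completed (6 total).
Final fork_pos = 26, so 6 fragment(s) are complete. Build each: template segment -> complement -> reverse.
Fragment 1: template[0:4] = GGTT -> complement CCAA -> reversed AACC
Fragment 2: template[4:8] = ATAT -> complement TATA -> reversed ATAT
Fragment 3: template[8:12] = GGGG -> complement CCCC -> reversed CCCC
Fragment 4: template[12:16] = ACTC -> complement TGAG -> reversed GAGT
Fragment 5: template[16:20] = AAAT -> complement TTTA -> reversed ATTT
Fragment 6: template[20:24] = CCCA -> complement GGGT -> reversed TGGG

Answer: AACC,ATAT,CCCC,GAGT,ATTT,TGGG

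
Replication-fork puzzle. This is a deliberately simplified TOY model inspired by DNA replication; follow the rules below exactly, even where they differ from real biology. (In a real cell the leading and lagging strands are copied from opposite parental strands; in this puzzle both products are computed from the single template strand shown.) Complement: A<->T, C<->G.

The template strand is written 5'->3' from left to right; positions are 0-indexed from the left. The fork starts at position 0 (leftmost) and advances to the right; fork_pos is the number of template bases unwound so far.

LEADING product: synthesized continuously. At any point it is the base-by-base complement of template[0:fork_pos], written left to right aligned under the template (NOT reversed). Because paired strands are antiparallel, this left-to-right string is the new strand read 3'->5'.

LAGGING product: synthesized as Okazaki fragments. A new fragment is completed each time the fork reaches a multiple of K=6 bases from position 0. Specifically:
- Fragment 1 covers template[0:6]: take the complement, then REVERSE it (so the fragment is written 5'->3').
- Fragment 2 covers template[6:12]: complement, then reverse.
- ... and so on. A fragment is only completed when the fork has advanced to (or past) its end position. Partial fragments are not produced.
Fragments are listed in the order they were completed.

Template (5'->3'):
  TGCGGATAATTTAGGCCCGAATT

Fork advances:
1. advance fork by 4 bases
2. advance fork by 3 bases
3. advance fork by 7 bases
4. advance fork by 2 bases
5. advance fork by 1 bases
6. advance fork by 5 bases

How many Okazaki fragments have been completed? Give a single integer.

Step 1: advance 4 -> fork_pos = 0 + 4 = 4. Next multiple of 6 is 6 (not reached); still 0 fragment(s).
Step 2: advance 3 -> fork_pos = 4 + 3 = 7. Reached multiple(s) of 6: 6 -> fragment 1 completed (1 total).
Step 3: advance 7 -> fork_pos = 7 + 7 = 14. Reached multiple(s) of 6: 12 -> fragment 2 completed (2 total).
Step 4: advance 2 -> fork_pos = 14 + 2 = 16. Next multiple of 6 is 18 (not reached); still 2 fragment(s).
Step 5: advance 1 -> fork_pos = 16 + 1 = 17. Next multiple of 6 is 18 (not reached); still 2 fragment(s).
Step 6: advance 5 -> fork_pos = 17 + 5 = 22. Reached multiple(s) of 6: 18 -> fragment 3 completed (3 total).
Check: final fork_pos = 22; the multiples of 6 that are <= 22 are 6..18 -> 22 // 6 = 3 completed fragment(s).

Answer: 3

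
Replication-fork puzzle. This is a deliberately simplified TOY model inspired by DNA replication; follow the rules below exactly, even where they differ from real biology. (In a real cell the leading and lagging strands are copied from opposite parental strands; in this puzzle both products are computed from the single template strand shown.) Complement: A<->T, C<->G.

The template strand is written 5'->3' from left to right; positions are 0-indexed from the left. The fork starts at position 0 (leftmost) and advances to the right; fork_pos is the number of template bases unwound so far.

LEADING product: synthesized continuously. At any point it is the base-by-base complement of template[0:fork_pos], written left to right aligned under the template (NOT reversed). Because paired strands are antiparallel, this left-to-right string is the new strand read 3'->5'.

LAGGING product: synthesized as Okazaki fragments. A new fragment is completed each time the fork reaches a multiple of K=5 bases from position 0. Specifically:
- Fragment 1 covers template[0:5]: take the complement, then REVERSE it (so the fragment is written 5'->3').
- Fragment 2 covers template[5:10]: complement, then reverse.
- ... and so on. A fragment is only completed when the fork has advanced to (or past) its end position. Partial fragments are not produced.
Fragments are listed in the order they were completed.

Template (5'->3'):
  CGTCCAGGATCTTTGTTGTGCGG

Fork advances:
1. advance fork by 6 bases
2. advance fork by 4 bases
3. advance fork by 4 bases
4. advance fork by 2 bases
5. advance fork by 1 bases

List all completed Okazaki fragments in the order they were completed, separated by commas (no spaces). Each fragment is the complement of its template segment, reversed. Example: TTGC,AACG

Step 1: advance 6 -> fork_pos = 0 + 6 = 6. Reached multiple(s) of 5: 5 -> fragment 1 completed (1 total).
Step 2: advance 4 -> fork_pos = 6 + 4 = 10. Reached multiple(s) of 5: 10 -> fragment 2 completed (2 total).
Step 3: advance 4 -> fork_pos = 10 + 4 = 14. Next multiple of 5 is 15 (not reached); still 2 fragment(s).
Step 4: advance 2 -> fork_pos = 14 + 2 = 16. Reached multiple(s) of 5: 15 -> fragment 3 completed (3 total).
Step 5: advance 1 -> fork_pos = 16 + 1 = 17. Next multiple of 5 is 20 (not reached); still 3 fragment(s).
Final fork_pos = 17, so 3 fragment(s) are complete. Build each: template segment -> complement -> reverse.
Fragment 1: template[0:5] = CGTCC -> complement GCAGG -> reversed GGACG
Fragment 2: template[5:10] = AGGAT -> complement TCCTA -> reversed ATCCT
Fragment 3: template[10:15] = CTTTG -> complement GAAAC -> reversed CAAAG

Answer: GGACG,ATCCT,CAAAG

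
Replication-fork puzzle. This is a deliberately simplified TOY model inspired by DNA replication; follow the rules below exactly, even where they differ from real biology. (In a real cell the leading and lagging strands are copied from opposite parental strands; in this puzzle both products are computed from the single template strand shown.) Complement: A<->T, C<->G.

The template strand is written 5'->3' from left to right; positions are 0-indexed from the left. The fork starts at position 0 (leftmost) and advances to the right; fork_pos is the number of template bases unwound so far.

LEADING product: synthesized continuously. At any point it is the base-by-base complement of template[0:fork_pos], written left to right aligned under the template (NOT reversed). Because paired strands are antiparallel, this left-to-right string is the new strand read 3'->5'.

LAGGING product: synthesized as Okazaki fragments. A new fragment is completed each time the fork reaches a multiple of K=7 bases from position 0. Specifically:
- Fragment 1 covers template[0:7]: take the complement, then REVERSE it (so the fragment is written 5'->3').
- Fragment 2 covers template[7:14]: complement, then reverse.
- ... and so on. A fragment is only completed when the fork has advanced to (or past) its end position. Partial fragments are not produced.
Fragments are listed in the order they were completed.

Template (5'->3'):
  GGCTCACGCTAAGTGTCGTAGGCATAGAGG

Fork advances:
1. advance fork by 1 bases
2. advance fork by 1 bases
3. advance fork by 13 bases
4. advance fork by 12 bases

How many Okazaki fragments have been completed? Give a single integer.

Step 1: advance 1 -> fork_pos = 0 + 1 = 1. Next multiple of 7 is 7 (not reached); still 0 fragment(s).
Step 2: advance 1 -> fork_pos = 1 + 1 = 2. Next multiple of 7 is 7 (not reached); still 0 fragment(s).
Step 3: advance 13 -> fork_pos = 2 + 13 = 15. Reached multiple(s) of 7: 7, 14 -> fragments 1-2 completed (2 total).
Step 4: advance 12 -> fork_pos = 15 + 12 = 27. Reached multiple(s) of 7: 21 -> fragment 3 completed (3 total).
Check: final fork_pos = 27; the multiples of 7 that are <= 27 are 7..21 -> 27 // 7 = 3 completed fragment(s).

Answer: 3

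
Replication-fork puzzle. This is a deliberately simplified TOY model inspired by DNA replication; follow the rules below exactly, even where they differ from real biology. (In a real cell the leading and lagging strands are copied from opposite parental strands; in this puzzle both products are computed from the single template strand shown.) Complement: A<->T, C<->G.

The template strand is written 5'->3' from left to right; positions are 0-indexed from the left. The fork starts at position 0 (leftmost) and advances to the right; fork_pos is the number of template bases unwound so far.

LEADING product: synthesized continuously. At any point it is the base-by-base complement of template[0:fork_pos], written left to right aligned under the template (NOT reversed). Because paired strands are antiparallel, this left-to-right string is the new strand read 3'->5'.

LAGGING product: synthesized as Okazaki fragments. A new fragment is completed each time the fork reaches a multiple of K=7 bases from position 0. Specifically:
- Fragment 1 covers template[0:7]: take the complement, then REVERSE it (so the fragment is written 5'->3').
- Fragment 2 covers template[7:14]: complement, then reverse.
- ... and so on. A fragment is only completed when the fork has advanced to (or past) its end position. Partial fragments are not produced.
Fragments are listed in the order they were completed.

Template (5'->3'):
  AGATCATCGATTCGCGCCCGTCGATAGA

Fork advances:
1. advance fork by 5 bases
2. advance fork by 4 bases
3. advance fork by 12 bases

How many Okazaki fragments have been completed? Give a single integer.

Step 1: advance 5 -> fork_pos = 0 + 5 = 5. Next multiple of 7 is 7 (not reached); still 0 fragment(s).
Step 2: advance 4 -> fork_pos = 5 + 4 = 9. Reached multiple(s) of 7: 7 -> fragment 1 completed (1 total).
Step 3: advance 12 -> fork_pos = 9 + 12 = 21. Reached multiple(s) of 7: 14, 21 -> fragments 2-3 completed (3 total).
Check: final fork_pos = 21; the multiples of 7 that are <= 21 are 7..21 -> 21 // 7 = 3 completed fragment(s).

Answer: 3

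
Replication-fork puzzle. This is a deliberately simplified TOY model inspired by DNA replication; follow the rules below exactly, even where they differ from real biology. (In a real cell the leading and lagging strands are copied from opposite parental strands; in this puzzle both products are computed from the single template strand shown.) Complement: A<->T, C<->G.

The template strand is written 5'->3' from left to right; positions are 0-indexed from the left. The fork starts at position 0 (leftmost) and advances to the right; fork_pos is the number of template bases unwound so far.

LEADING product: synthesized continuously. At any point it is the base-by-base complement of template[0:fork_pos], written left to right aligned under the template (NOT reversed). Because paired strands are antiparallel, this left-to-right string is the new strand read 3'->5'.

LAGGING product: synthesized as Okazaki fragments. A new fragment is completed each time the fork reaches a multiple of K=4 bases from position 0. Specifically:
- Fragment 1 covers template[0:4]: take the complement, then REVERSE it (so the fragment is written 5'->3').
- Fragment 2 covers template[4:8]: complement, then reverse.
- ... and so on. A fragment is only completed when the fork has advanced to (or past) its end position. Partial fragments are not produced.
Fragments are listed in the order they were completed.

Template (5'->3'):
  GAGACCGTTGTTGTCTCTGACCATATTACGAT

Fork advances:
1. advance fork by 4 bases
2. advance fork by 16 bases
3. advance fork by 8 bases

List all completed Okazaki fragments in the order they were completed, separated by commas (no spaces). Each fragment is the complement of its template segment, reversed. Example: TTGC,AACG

Step 1: advance 4 -> fork_pos = 0 + 4 = 4. Reached multiple(s) of 4: 4 -> fragment 1 completed (1 total).
Step 2: advance 16 -> fork_pos = 4 + 16 = 20. Reached multiple(s) of 4: 8, 12, 16, 20 -> fragments 2-5 completed (5 total).
Step 3: advance 8 -> fork_pos = 20 + 8 = 28. Reached multiple(s) of 4: 24, 28 -> fragments 6-7 completed (7 total).
Final fork_pos = 28, so 7 fragment(s) are complete. Build each: template segment -> complement -> reverse.
Fragment 1: template[0:4] = GAGA -> complement CTCT -> reversed TCTC
Fragment 2: template[4:8] = CCGT -> complement GGCA -> reversed ACGG
Fragment 3: template[8:12] = TGTT -> complement ACAA -> reversed AACA
Fragment 4: template[12:16] = GTCT -> complement CAGA -> reversed AGAC
Fragment 5: template[16:20] = CTGA -> complement GACT -> reversed TCAG
Fragment 6: template[20:24] = CCAT -> complement GGTA -> reversed ATGG
Fragment 7: template[24:28] = ATTA -> complement TAAT -> reversed TAAT

Answer: TCTC,ACGG,AACA,AGAC,TCAG,ATGG,TAAT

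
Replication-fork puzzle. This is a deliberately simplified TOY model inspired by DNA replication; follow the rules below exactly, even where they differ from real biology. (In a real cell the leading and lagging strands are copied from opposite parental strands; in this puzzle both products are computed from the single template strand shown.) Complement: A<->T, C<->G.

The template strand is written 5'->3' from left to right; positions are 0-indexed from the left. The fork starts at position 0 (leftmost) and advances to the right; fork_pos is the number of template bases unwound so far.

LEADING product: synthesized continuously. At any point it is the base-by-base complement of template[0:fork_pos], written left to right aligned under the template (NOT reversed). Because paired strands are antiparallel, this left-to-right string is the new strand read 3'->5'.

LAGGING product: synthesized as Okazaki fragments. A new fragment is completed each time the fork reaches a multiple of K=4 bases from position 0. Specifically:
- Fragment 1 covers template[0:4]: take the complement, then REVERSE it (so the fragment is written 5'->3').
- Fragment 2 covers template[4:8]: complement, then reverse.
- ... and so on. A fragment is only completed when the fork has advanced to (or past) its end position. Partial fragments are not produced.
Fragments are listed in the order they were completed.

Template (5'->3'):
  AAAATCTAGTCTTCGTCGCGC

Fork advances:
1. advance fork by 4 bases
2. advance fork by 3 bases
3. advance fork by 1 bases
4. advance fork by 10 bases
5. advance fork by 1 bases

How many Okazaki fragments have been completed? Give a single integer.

Answer: 4

Derivation:
Step 1: advance 4 -> fork_pos = 0 + 4 = 4. Reached multiple(s) of 4: 4 -> fragment 1 completed (1 total).
Step 2: advance 3 -> fork_pos = 4 + 3 = 7. Next multiple of 4 is 8 (not reached); still 1 fragment(s).
Step 3: advance 1 -> fork_pos = 7 + 1 = 8. Reached multiple(s) of 4: 8 -> fragment 2 completed (2 total).
Step 4: advance 10 -> fork_pos = 8 + 10 = 18. Reached multiple(s) of 4: 12, 16 -> fragments 3-4 completed (4 total).
Step 5: advance 1 -> fork_pos = 18 + 1 = 19. Next multiple of 4 is 20 (not reached); still 4 fragment(s).
Check: final fork_pos = 19; the multiples of 4 that are <= 19 are 4..16 -> 19 // 4 = 4 completed fragment(s).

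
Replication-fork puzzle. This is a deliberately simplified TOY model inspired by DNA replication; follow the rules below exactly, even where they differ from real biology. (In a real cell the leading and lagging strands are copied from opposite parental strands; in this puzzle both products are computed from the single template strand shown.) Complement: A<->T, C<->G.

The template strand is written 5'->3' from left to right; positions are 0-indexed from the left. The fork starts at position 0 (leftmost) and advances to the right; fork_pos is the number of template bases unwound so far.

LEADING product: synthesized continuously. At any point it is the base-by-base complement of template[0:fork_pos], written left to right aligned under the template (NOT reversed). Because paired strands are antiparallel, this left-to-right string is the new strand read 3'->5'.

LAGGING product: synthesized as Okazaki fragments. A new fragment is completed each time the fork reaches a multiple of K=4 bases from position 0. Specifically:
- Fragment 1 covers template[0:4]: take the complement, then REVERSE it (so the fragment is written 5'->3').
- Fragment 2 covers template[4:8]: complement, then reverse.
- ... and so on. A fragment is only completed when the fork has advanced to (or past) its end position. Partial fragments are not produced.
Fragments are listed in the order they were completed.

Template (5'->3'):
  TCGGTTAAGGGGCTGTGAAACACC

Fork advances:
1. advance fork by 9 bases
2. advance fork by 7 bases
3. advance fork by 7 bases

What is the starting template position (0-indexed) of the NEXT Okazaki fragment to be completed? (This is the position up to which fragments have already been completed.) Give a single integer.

Step 1: advance 9 -> fork_pos = 0 + 9 = 9. Reached multiple(s) of 4: 4, 8 -> fragments 1-2 completed (2 total).
Step 2: advance 7 -> fork_pos = 9 + 7 = 16. Reached multiple(s) of 4: 12, 16 -> fragments 3-4 completed (4 total).
Step 3: advance 7 -> fork_pos = 16 + 7 = 23. Reached multiple(s) of 4: 20 -> fragment 5 completed (5 total).
5 fragment(s) completed, covering template[0:20] (5 x 4 = 20). The next fragment, fragment 6, covers template[20:24], so it starts at position 20.

Answer: 20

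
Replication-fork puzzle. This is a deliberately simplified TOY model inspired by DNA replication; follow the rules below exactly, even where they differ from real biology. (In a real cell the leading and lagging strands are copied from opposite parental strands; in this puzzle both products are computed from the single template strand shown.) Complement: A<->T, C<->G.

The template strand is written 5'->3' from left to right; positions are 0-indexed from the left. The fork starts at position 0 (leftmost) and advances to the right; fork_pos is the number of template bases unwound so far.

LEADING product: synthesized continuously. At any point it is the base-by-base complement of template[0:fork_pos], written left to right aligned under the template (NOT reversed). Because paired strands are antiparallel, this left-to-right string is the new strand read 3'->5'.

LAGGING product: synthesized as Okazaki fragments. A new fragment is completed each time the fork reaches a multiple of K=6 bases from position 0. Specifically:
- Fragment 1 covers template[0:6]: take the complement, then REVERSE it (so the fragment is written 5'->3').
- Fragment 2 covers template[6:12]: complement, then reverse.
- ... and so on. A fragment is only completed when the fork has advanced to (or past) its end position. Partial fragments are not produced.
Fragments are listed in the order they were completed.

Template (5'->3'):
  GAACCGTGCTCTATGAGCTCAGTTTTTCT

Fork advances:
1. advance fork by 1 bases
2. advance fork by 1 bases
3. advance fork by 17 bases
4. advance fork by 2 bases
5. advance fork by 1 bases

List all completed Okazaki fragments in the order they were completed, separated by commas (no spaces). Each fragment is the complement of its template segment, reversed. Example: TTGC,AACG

Step 1: advance 1 -> fork_pos = 0 + 1 = 1. Next multiple of 6 is 6 (not reached); still 0 fragment(s).
Step 2: advance 1 -> fork_pos = 1 + 1 = 2. Next multiple of 6 is 6 (not reached); still 0 fragment(s).
Step 3: advance 17 -> fork_pos = 2 + 17 = 19. Reached multiple(s) of 6: 6, 12, 18 -> fragments 1-3 completed (3 total).
Step 4: advance 2 -> fork_pos = 19 + 2 = 21. Next multiple of 6 is 24 (not reached); still 3 fragment(s).
Step 5: advance 1 -> fork_pos = 21 + 1 = 22. Next multiple of 6 is 24 (not reached); still 3 fragment(s).
Final fork_pos = 22, so 3 fragment(s) are complete. Build each: template segment -> complement -> reverse.
Fragment 1: template[0:6] = GAACCG -> complement CTTGGC -> reversed CGGTTC
Fragment 2: template[6:12] = TGCTCT -> complement ACGAGA -> reversed AGAGCA
Fragment 3: template[12:18] = ATGAGC -> complement TACTCG -> reversed GCTCAT

Answer: CGGTTC,AGAGCA,GCTCAT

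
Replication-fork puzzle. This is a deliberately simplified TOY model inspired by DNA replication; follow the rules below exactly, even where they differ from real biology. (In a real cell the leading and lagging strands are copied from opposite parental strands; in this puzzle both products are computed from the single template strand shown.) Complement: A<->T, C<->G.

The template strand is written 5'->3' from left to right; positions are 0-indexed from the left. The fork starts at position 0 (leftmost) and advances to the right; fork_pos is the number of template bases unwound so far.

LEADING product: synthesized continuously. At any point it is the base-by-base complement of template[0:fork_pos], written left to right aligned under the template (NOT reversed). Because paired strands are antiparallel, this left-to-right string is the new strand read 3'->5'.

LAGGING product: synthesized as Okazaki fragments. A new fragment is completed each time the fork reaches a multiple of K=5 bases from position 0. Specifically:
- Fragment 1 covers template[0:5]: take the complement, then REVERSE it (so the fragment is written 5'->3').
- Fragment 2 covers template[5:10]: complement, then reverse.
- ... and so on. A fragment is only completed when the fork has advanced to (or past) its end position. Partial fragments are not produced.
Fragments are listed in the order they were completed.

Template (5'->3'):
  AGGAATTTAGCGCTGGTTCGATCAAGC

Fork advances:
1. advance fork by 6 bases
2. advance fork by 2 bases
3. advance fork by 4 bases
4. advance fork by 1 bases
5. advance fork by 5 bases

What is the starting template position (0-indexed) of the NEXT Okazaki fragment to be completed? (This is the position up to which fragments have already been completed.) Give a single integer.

Answer: 15

Derivation:
Step 1: advance 6 -> fork_pos = 0 + 6 = 6. Reached multiple(s) of 5: 5 -> fragment 1 completed (1 total).
Step 2: advance 2 -> fork_pos = 6 + 2 = 8. Next multiple of 5 is 10 (not reached); still 1 fragment(s).
Step 3: advance 4 -> fork_pos = 8 + 4 = 12. Reached multiple(s) of 5: 10 -> fragment 2 completed (2 total).
Step 4: advance 1 -> fork_pos = 12 + 1 = 13. Next multiple of 5 is 15 (not reached); still 2 fragment(s).
Step 5: advance 5 -> fork_pos = 13 + 5 = 18. Reached multiple(s) of 5: 15 -> fragment 3 completed (3 total).
3 fragment(s) completed, covering template[0:15] (3 x 5 = 15). The next fragment, fragment 4, covers template[15:20], so it starts at position 15.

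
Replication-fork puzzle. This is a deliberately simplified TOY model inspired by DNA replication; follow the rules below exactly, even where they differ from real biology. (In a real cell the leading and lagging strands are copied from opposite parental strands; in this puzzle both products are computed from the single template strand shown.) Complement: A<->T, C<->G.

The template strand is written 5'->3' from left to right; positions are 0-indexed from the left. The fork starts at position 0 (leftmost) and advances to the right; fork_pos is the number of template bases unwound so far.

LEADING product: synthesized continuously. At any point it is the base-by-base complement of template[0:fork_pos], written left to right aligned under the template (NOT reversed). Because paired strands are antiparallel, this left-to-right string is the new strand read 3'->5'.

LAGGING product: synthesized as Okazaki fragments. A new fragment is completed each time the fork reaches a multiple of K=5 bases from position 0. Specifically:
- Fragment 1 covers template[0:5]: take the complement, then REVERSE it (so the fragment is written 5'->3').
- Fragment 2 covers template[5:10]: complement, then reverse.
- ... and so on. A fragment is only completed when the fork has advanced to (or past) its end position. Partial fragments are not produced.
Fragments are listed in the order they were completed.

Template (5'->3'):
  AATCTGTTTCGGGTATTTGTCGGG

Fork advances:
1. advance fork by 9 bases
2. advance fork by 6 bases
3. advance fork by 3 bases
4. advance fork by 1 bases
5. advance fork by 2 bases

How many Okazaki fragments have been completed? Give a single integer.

Step 1: advance 9 -> fork_pos = 0 + 9 = 9. Reached multiple(s) of 5: 5 -> fragment 1 completed (1 total).
Step 2: advance 6 -> fork_pos = 9 + 6 = 15. Reached multiple(s) of 5: 10, 15 -> fragments 2-3 completed (3 total).
Step 3: advance 3 -> fork_pos = 15 + 3 = 18. Next multiple of 5 is 20 (not reached); still 3 fragment(s).
Step 4: advance 1 -> fork_pos = 18 + 1 = 19. Next multiple of 5 is 20 (not reached); still 3 fragment(s).
Step 5: advance 2 -> fork_pos = 19 + 2 = 21. Reached multiple(s) of 5: 20 -> fragment 4 completed (4 total).
Check: final fork_pos = 21; the multiples of 5 that are <= 21 are 5..20 -> 21 // 5 = 4 completed fragment(s).

Answer: 4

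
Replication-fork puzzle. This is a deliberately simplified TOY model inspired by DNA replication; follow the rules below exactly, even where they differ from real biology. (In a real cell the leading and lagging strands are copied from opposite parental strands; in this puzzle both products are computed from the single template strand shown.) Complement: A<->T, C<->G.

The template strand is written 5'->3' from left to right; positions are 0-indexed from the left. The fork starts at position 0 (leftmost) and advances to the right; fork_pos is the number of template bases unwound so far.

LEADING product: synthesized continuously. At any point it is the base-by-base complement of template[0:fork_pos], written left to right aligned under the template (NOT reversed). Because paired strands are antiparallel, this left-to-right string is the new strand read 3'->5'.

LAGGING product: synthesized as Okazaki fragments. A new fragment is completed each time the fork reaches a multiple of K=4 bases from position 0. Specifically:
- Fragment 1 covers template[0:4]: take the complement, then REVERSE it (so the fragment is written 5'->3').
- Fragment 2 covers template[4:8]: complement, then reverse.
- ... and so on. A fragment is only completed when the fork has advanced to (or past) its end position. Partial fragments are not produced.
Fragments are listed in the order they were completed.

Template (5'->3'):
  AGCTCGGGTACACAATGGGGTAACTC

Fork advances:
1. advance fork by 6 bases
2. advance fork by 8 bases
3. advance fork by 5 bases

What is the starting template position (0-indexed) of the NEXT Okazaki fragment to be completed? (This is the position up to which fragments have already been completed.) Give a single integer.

Answer: 16

Derivation:
Step 1: advance 6 -> fork_pos = 0 + 6 = 6. Reached multiple(s) of 4: 4 -> fragment 1 completed (1 total).
Step 2: advance 8 -> fork_pos = 6 + 8 = 14. Reached multiple(s) of 4: 8, 12 -> fragments 2-3 completed (3 total).
Step 3: advance 5 -> fork_pos = 14 + 5 = 19. Reached multiple(s) of 4: 16 -> fragment 4 completed (4 total).
4 fragment(s) completed, covering template[0:16] (4 x 4 = 16). The next fragment, fragment 5, covers template[16:20], so it starts at position 16.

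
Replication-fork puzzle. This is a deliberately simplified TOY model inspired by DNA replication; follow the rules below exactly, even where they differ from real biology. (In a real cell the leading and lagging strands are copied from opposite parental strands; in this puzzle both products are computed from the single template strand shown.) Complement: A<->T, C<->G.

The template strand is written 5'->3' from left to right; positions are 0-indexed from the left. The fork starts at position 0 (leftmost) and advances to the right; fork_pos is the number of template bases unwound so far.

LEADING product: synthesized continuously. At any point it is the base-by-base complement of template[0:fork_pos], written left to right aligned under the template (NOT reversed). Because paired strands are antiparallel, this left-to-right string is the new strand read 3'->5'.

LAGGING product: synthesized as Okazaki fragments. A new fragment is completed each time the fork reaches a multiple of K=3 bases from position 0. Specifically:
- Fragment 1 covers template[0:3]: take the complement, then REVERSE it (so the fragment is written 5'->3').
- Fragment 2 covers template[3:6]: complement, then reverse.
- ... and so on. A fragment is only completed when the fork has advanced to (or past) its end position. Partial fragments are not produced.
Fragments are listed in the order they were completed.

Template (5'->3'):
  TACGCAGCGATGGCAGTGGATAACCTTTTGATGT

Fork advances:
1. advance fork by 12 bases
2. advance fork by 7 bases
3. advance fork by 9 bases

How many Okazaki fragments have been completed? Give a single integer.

Step 1: advance 12 -> fork_pos = 0 + 12 = 12. Reached multiple(s) of 3: 3, 6, 9, 12 -> fragments 1-4 completed (4 total).
Step 2: advance 7 -> fork_pos = 12 + 7 = 19. Reached multiple(s) of 3: 15, 18 -> fragments 5-6 completed (6 total).
Step 3: advance 9 -> fork_pos = 19 + 9 = 28. Reached multiple(s) of 3: 21, 24, 27 -> fragments 7-9 completed (9 total).
Check: final fork_pos = 28; the multiples of 3 that are <= 28 are 3..27 -> 28 // 3 = 9 completed fragment(s).

Answer: 9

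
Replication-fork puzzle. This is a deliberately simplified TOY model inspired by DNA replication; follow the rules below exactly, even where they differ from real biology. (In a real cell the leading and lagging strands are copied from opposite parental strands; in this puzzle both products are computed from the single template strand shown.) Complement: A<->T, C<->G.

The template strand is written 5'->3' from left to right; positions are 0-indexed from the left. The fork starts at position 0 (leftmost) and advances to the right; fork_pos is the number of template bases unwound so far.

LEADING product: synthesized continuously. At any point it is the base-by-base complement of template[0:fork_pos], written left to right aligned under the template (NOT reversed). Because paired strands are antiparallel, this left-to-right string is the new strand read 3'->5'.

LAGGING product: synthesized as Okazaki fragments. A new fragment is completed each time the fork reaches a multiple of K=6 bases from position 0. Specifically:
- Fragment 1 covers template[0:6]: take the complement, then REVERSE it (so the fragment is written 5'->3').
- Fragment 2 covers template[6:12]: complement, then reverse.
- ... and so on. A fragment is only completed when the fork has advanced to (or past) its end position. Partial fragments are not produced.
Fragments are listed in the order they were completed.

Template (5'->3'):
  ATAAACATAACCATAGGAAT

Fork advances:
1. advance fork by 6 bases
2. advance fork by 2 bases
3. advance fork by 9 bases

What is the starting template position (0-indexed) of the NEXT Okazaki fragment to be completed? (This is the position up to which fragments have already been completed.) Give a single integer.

Answer: 12

Derivation:
Step 1: advance 6 -> fork_pos = 0 + 6 = 6. Reached multiple(s) of 6: 6 -> fragment 1 completed (1 total).
Step 2: advance 2 -> fork_pos = 6 + 2 = 8. Next multiple of 6 is 12 (not reached); still 1 fragment(s).
Step 3: advance 9 -> fork_pos = 8 + 9 = 17. Reached multiple(s) of 6: 12 -> fragment 2 completed (2 total).
2 fragment(s) completed, covering template[0:12] (2 x 6 = 12). The next fragment, fragment 3, covers template[12:18], so it starts at position 12.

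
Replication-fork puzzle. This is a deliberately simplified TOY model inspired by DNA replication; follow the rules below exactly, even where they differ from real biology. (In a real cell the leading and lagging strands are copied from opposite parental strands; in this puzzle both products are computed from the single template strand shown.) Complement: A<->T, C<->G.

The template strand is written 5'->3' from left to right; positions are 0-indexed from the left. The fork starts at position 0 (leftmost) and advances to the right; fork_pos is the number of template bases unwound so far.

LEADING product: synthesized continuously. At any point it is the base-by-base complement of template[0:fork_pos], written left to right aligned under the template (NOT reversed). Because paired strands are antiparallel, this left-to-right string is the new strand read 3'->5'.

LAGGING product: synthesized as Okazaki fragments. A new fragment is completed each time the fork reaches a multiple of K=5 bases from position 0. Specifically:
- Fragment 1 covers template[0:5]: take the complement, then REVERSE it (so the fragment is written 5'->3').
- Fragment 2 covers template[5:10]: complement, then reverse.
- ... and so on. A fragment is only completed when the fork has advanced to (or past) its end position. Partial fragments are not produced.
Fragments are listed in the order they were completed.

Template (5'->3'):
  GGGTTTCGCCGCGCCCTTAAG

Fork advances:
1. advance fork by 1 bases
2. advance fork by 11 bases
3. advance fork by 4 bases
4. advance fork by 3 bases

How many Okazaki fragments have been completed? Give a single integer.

Step 1: advance 1 -> fork_pos = 0 + 1 = 1. Next multiple of 5 is 5 (not reached); still 0 fragment(s).
Step 2: advance 11 -> fork_pos = 1 + 11 = 12. Reached multiple(s) of 5: 5, 10 -> fragments 1-2 completed (2 total).
Step 3: advance 4 -> fork_pos = 12 + 4 = 16. Reached multiple(s) of 5: 15 -> fragment 3 completed (3 total).
Step 4: advance 3 -> fork_pos = 16 + 3 = 19. Next multiple of 5 is 20 (not reached); still 3 fragment(s).
Check: final fork_pos = 19; the multiples of 5 that are <= 19 are 5..15 -> 19 // 5 = 3 completed fragment(s).

Answer: 3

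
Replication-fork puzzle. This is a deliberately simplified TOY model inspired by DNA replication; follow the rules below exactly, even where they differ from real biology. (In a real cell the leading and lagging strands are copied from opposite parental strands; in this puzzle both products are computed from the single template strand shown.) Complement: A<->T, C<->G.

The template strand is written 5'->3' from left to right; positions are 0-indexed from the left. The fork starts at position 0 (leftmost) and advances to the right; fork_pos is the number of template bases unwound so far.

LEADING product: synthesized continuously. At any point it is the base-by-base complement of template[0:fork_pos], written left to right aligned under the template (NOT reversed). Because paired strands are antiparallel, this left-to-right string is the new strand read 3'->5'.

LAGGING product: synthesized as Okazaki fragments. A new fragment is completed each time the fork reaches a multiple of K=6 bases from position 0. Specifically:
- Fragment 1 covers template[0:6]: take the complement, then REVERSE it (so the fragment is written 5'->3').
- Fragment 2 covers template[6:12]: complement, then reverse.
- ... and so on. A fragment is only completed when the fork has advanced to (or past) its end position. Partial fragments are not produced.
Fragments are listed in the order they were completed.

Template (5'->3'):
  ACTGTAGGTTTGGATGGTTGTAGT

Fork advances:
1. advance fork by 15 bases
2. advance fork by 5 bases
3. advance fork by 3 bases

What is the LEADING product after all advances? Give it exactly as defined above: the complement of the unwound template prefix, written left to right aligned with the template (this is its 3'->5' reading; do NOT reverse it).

Step 1: advance 15 -> fork_pos = 0 + 15 = 15.
Step 2: advance 5 -> fork_pos = 15 + 5 = 20.
Step 3: advance 3 -> fork_pos = 20 + 3 = 23.
Unwound prefix: template[0:23] = ACTGTAGGTTTGGATGGTTGTAG
Complement it base by base (A<->T, C<->G), keeping left-to-right order:
  [0:5] ACTGT -> TGACA
  [5:10] AGGTT -> TCCAA
  [10:15] TGGAT -> ACCTA
  [15:20] GGTTG -> CCAAC
  [20:23] TAG -> ATC
Concatenate: TGACATCCAAACCTACCAACATC (length 23; written aligned with the template, i.e. 3'->5').

Answer: TGACATCCAAACCTACCAACATC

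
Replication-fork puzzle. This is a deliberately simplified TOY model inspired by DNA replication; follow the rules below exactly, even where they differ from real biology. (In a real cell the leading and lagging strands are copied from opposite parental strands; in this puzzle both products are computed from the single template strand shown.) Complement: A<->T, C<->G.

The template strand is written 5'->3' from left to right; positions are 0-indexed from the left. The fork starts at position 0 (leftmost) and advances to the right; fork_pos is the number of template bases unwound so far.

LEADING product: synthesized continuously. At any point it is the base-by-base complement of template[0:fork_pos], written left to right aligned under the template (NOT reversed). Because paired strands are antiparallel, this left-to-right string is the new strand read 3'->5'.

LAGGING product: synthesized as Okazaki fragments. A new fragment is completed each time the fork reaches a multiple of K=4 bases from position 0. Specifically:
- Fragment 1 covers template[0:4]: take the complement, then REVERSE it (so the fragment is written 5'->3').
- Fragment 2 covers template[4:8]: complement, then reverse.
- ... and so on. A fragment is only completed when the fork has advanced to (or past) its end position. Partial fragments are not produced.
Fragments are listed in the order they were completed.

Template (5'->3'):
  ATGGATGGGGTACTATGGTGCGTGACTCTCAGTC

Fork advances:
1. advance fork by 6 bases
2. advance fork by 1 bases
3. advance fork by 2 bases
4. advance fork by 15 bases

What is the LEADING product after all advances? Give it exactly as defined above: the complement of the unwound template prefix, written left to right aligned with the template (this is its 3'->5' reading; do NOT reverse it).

Answer: TACCTACCCCATGATACCACGCAC

Derivation:
Step 1: advance 6 -> fork_pos = 0 + 6 = 6.
Step 2: advance 1 -> fork_pos = 6 + 1 = 7.
Step 3: advance 2 -> fork_pos = 7 + 2 = 9.
Step 4: advance 15 -> fork_pos = 9 + 15 = 24.
Unwound prefix: template[0:24] = ATGGATGGGGTACTATGGTGCGTG
Complement it base by base (A<->T, C<->G), keeping left-to-right order:
  [0:5] ATGGA -> TACCT
  [5:10] TGGGG -> ACCCC
  [10:15] TACTA -> ATGAT
  [15:20] TGGTG -> ACCAC
  [20:24] CGTG -> GCAC
Concatenate: TACCTACCCCATGATACCACGCAC (length 24; written aligned with the template, i.e. 3'->5').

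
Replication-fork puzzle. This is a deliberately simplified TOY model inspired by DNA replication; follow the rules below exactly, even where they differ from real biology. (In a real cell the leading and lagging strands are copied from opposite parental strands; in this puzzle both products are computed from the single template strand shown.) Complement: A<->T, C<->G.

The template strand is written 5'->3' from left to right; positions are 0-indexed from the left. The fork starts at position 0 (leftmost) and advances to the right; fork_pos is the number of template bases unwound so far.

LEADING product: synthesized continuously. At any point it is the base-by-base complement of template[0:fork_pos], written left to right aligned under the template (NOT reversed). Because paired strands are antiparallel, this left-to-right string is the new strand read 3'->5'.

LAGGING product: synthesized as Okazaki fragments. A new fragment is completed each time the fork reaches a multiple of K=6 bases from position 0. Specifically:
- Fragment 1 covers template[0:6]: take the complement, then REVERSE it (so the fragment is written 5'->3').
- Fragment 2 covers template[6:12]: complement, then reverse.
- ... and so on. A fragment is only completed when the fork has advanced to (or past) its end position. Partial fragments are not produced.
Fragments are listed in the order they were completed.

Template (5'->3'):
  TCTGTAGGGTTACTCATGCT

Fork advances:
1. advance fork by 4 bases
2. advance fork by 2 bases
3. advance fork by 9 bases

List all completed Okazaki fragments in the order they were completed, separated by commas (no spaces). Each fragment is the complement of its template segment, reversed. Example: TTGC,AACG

Answer: TACAGA,TAACCC

Derivation:
Step 1: advance 4 -> fork_pos = 0 + 4 = 4. Next multiple of 6 is 6 (not reached); still 0 fragment(s).
Step 2: advance 2 -> fork_pos = 4 + 2 = 6. Reached multiple(s) of 6: 6 -> fragment 1 completed (1 total).
Step 3: advance 9 -> fork_pos = 6 + 9 = 15. Reached multiple(s) of 6: 12 -> fragment 2 completed (2 total).
Final fork_pos = 15, so 2 fragment(s) are complete. Build each: template segment -> complement -> reverse.
Fragment 1: template[0:6] = TCTGTA -> complement AGACAT -> reversed TACAGA
Fragment 2: template[6:12] = GGGTTA -> complement CCCAAT -> reversed TAACCC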